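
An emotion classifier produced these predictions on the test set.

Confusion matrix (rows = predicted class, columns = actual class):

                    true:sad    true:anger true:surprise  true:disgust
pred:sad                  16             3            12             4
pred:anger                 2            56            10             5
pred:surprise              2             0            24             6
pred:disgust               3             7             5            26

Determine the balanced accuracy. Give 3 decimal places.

0.662

Balanced accuracy = mean of per-class recall.
  sad: recall = 16/23 = 0.6957
  anger: recall = 56/66 = 0.8485
  surprise: recall = 24/51 = 0.4706
  disgust: recall = 26/41 = 0.6341
Mean = (0.6957 + 0.8485 + 0.4706 + 0.6341) / 4 = 0.662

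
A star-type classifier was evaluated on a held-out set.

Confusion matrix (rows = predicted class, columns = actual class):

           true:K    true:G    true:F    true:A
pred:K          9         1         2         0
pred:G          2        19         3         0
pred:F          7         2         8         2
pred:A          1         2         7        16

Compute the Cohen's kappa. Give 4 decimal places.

Observed agreement pₒ = trace/N = 52/81 = 0.64198
Expected agreement pₑ = Σ (rowᵢ·colᵢ)/N² = (19·12 + 24·24 + 20·19 + 18·26)/81² = 0.25179
κ = (pₒ − pₑ)/(1 − pₑ) = (0.64198 − 0.25179)/(1 − 0.25179) = 0.5215

0.5215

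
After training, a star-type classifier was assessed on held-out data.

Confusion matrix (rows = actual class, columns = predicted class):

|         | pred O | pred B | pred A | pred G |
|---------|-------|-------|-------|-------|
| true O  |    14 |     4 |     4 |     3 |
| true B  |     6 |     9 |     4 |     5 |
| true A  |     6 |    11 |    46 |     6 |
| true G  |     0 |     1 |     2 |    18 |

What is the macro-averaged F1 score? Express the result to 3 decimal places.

0.583

Per-class F1 score (2·TP/(2·TP+FP+FN)):
  O: TP=14, FP=6+6+0=12, FN=4+4+3=11 → 28/51 = 0.5490
  B: TP=9, FP=4+11+1=16, FN=6+4+5=15 → 18/49 = 0.3673
  A: TP=46, FP=4+4+2=10, FN=6+11+6=23 → 92/125 = 0.7360
  G: TP=18, FP=3+5+6=14, FN=0+1+2=3 → 36/53 = 0.6792
Macro-F1 score = mean = (0.5490 + 0.3673 + 0.7360 + 0.6792) / 4 = 0.583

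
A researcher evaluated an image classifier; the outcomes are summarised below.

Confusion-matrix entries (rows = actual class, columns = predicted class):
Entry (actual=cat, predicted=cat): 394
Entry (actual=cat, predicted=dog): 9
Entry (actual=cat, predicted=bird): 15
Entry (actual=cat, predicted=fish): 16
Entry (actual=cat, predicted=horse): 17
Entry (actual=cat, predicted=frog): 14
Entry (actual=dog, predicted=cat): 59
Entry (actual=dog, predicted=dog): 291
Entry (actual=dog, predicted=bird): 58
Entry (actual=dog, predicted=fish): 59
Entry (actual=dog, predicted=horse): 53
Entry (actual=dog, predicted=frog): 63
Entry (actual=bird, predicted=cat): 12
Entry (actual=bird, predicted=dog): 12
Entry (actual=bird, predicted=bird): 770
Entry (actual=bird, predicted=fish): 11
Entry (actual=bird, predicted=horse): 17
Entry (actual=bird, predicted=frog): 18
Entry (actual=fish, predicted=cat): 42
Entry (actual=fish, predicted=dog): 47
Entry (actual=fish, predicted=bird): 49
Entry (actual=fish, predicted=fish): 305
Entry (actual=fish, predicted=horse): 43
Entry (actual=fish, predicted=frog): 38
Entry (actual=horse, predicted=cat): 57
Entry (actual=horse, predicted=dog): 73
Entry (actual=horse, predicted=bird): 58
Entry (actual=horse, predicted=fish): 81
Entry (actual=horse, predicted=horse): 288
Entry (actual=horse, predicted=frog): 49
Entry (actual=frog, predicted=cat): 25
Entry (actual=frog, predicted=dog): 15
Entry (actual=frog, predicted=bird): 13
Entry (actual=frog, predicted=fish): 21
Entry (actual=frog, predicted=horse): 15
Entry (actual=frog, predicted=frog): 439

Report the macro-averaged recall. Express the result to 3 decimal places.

Per-class recall (TP/(TP+FN)):
  cat: TP=394, FN=9+15+16+17+14=71 → 394/465 = 0.8473
  dog: TP=291, FN=59+58+59+53+63=292 → 291/583 = 0.4991
  bird: TP=770, FN=12+12+11+17+18=70 → 770/840 = 0.9167
  fish: TP=305, FN=42+47+49+43+38=219 → 305/524 = 0.5821
  horse: TP=288, FN=57+73+58+81+49=318 → 288/606 = 0.4752
  frog: TP=439, FN=25+15+13+21+15=89 → 439/528 = 0.8314
Macro-recall = mean = (0.8473 + 0.4991 + 0.9167 + 0.5821 + 0.4752 + 0.8314) / 6 = 0.692

0.692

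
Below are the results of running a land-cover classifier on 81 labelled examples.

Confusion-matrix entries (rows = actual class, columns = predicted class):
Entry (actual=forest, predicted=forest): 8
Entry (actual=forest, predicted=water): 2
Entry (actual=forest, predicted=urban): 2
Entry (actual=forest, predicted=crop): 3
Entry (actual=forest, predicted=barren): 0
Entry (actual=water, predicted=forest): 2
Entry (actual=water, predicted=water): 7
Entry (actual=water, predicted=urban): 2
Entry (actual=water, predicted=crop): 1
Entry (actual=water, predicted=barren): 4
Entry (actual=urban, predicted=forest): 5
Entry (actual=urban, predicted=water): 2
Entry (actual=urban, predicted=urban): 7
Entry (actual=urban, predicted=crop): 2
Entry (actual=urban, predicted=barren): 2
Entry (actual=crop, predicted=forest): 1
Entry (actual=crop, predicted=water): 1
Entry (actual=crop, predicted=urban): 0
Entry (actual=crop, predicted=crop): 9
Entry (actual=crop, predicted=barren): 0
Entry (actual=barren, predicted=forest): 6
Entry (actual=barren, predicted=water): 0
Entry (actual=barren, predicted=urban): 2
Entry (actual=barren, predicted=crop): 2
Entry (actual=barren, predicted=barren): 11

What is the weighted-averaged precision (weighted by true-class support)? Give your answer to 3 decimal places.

0.542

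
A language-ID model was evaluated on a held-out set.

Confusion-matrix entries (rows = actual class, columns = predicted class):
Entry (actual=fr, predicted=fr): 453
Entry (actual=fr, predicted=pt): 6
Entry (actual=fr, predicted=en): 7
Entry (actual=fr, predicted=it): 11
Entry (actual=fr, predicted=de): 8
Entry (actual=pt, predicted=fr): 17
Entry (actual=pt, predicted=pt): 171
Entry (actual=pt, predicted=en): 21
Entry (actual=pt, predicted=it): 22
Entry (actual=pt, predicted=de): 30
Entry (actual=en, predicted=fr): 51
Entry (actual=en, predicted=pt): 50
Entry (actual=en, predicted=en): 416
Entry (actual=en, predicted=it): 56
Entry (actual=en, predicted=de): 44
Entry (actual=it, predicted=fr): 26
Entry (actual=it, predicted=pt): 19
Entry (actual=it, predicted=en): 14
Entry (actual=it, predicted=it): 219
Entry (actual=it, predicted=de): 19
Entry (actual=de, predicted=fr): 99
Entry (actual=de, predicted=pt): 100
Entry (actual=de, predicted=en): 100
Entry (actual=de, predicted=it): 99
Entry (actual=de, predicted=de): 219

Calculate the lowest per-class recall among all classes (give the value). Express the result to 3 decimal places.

0.355

Per-class recall (TP/(TP+FN)):
  fr: TP=453, FN=6+7+11+8=32 → 453/485 = 0.9340
  pt: TP=171, FN=17+21+22+30=90 → 171/261 = 0.6552
  en: TP=416, FN=51+50+56+44=201 → 416/617 = 0.6742
  it: TP=219, FN=26+19+14+19=78 → 219/297 = 0.7374
  de: TP=219, FN=99+100+100+99=398 → 219/617 = 0.3549
Lowest is class 'de' with recall = 0.355.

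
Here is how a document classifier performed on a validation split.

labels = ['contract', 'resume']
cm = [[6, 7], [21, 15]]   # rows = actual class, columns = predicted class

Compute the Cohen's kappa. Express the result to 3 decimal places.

Observed agreement pₒ = trace/N = 21/49 = 0.4286
Expected agreement pₑ = Σ (rowᵢ·colᵢ)/N² = (13·27 + 36·22)/49² = 0.4761
κ = (pₒ − pₑ)/(1 − pₑ) = (0.4286 − 0.4761)/(1 − 0.4761) = -0.091

-0.091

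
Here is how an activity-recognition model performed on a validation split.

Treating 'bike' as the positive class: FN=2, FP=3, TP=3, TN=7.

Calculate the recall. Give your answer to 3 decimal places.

Recall = TP/(TP+FN) = 3/(3+2) = 3/5 = 0.600

0.600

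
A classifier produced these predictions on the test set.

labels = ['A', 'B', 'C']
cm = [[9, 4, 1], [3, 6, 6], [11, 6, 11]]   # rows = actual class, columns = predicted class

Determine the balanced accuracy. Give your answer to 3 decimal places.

0.479

Balanced accuracy = mean of per-class recall.
  A: recall = 9/14 = 0.6429
  B: recall = 6/15 = 0.4000
  C: recall = 11/28 = 0.3929
Mean = (0.6429 + 0.4000 + 0.3929) / 3 = 0.479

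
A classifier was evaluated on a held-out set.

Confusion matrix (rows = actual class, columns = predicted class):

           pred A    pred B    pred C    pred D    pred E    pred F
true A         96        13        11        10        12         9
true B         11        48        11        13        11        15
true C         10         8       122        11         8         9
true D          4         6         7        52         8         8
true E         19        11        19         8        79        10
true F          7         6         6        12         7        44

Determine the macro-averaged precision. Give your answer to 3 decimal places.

0.576

Per-class precision (TP/(TP+FP)):
  A: TP=96, FP=11+10+4+19+7=51 → 96/147 = 0.6531
  B: TP=48, FP=13+8+6+11+6=44 → 48/92 = 0.5217
  C: TP=122, FP=11+11+7+19+6=54 → 122/176 = 0.6932
  D: TP=52, FP=10+13+11+8+12=54 → 52/106 = 0.4906
  E: TP=79, FP=12+11+8+8+7=46 → 79/125 = 0.6320
  F: TP=44, FP=9+15+9+8+10=51 → 44/95 = 0.4632
Macro-precision = mean = (0.6531 + 0.5217 + 0.6932 + 0.4906 + 0.6320 + 0.4632) / 6 = 0.576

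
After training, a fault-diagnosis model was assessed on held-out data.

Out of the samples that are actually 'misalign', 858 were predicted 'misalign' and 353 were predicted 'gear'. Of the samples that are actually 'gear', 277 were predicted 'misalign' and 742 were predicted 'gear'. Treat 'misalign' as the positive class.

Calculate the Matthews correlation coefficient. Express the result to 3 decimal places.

MCC = (TP·TN − FP·FN) / √((TP+FP)(TP+FN)(TN+FP)(TN+FN))
Numerator = 858·742 − 277·353 = 538855
Denominator = √(1135·1211·1019·1095) = √1533657235425 = 1238409.1551
MCC = 538855 / 1238409.1551 = 0.435

0.435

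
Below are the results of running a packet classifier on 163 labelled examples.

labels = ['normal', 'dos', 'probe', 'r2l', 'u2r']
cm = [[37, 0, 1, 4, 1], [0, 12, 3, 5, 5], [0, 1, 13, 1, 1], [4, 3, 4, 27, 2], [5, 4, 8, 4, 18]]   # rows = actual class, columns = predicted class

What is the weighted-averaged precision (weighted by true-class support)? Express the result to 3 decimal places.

0.669

Per-class precision (TP/(TP+FP)):
  normal: TP=37, FP=0+0+4+5=9 → 37/46 = 0.8043
  dos: TP=12, FP=0+1+3+4=8 → 12/20 = 0.6000
  probe: TP=13, FP=1+3+4+8=16 → 13/29 = 0.4483
  r2l: TP=27, FP=4+5+1+4=14 → 27/41 = 0.6585
  u2r: TP=18, FP=1+5+1+2=9 → 18/27 = 0.6667
Weighted-precision = Σ (supportᵢ/N)·precisionᵢ with N=163: (43/163)·0.8043 + (25/163)·0.6000 + (16/163)·0.4483 + (40/163)·0.6585 + (39/163)·0.6667 = 0.669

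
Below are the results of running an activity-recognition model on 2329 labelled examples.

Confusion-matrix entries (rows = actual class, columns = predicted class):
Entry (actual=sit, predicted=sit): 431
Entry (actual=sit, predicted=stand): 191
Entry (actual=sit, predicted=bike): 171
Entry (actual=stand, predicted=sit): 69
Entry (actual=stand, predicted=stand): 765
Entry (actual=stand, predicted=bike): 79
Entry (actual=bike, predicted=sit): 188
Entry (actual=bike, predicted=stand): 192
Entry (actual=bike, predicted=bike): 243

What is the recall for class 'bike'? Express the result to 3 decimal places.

Treat 'bike' as positive and all other classes as negative.
recall = TP/(TP+FN).
bike: TP=243, FN=188+192=380 → 243/623 = 0.3900

0.390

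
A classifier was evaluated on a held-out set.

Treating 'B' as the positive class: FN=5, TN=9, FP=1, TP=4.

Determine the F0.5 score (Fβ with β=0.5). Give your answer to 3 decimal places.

Fβ = (1+β²)·TP / ((1+β²)·TP + β²·FN + FP), with β²=1/4
= 1.25·4 / (1.25·4 + 0.25·5 + 1) = 0.690

0.690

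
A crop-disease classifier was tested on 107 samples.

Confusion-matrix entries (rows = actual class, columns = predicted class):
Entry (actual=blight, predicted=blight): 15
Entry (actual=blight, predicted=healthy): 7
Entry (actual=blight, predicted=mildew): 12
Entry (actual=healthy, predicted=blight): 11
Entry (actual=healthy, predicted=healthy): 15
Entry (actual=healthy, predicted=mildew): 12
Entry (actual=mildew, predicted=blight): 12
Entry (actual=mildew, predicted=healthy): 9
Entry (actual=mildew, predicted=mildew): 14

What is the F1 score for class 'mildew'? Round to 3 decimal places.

0.384

F1 score = 2·TP/(2·TP+FP+FN).
mildew: TP=14, FP=12+12=24, FN=12+9=21 → 28/73 = 0.3836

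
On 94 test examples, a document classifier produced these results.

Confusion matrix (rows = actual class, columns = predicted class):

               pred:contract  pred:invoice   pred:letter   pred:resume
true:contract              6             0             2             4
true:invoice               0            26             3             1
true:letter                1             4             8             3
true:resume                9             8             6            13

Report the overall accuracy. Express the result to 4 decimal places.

0.5638

Accuracy = trace / total = (6+26+8+13=53) / 94 = 53/94 = 0.5638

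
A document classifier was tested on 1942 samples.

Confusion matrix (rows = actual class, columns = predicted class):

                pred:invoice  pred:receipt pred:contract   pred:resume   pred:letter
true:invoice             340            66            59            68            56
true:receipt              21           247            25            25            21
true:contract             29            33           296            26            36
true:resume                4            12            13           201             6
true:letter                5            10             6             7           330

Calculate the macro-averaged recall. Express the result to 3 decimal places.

Per-class recall (TP/(TP+FN)):
  invoice: TP=340, FN=66+59+68+56=249 → 340/589 = 0.5772
  receipt: TP=247, FN=21+25+25+21=92 → 247/339 = 0.7286
  contract: TP=296, FN=29+33+26+36=124 → 296/420 = 0.7048
  resume: TP=201, FN=4+12+13+6=35 → 201/236 = 0.8517
  letter: TP=330, FN=5+10+6+7=28 → 330/358 = 0.9218
Macro-recall = mean = (0.5772 + 0.7286 + 0.7048 + 0.8517 + 0.9218) / 5 = 0.757

0.757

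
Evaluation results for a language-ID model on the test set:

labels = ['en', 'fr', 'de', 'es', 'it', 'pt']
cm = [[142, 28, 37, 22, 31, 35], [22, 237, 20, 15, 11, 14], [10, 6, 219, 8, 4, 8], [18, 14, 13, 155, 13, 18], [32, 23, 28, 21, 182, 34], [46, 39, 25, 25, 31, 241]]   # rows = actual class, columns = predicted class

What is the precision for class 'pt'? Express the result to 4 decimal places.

0.6886

One-vs-rest for 'pt': TP = diagonal; FP = other classes predicted 'pt'; FN = 'pt' predicted as other.
precision = TP/(TP+FP).
pt: TP=241, FP=35+14+8+18+34=109 → 241/350 = 0.68857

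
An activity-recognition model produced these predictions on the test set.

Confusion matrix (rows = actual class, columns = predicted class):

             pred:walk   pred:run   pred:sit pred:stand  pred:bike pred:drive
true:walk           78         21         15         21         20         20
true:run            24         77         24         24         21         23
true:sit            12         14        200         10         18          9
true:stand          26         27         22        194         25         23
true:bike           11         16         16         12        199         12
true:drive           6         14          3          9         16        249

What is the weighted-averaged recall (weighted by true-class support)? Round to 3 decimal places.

Per-class recall (TP/(TP+FN)):
  walk: TP=78, FN=21+15+21+20+20=97 → 78/175 = 0.4457
  run: TP=77, FN=24+24+24+21+23=116 → 77/193 = 0.3990
  sit: TP=200, FN=12+14+10+18+9=63 → 200/263 = 0.7605
  stand: TP=194, FN=26+27+22+25+23=123 → 194/317 = 0.6120
  bike: TP=199, FN=11+16+16+12+12=67 → 199/266 = 0.7481
  drive: TP=249, FN=6+14+3+9+16=48 → 249/297 = 0.8384
Weighted-recall = Σ (supportᵢ/N)·recallᵢ with N=1511: (175/1511)·0.4457 + (193/1511)·0.3990 + (263/1511)·0.7605 + (317/1511)·0.6120 + (266/1511)·0.7481 + (297/1511)·0.8384 = 0.660

0.660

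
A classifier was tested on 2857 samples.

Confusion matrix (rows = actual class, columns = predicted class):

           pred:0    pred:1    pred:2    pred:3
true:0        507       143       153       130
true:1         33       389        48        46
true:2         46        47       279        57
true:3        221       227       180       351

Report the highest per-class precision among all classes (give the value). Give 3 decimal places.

0.628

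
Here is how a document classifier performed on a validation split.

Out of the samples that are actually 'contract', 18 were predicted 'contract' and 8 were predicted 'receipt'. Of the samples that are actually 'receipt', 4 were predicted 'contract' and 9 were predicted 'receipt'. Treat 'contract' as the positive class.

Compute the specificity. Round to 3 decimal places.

Specificity = TN/(TN+FP) = 9/(9+4) = 0.692

0.692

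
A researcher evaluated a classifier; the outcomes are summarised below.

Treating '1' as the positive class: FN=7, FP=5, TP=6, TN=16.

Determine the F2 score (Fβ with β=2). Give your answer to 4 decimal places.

0.4762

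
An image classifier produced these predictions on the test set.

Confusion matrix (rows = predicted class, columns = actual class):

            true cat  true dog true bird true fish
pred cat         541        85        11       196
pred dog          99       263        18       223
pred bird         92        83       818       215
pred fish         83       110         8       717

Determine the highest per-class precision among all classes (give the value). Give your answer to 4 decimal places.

Per-class precision (TP/(TP+FP)):
  cat: TP=541, FP=85+11+196=292 → 541/833 = 0.64946
  dog: TP=263, FP=99+18+223=340 → 263/603 = 0.43615
  bird: TP=818, FP=92+83+215=390 → 818/1208 = 0.67715
  fish: TP=717, FP=83+110+8=201 → 717/918 = 0.78105
Highest is class 'fish' with precision = 0.7810.

0.7810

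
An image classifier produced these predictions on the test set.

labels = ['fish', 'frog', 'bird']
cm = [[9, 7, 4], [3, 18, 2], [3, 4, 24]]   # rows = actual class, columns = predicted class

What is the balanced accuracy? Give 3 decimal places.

0.669

Balanced accuracy = mean of per-class recall.
  fish: recall = 9/20 = 0.4500
  frog: recall = 18/23 = 0.7826
  bird: recall = 24/31 = 0.7742
Mean = (0.4500 + 0.7826 + 0.7742) / 3 = 0.669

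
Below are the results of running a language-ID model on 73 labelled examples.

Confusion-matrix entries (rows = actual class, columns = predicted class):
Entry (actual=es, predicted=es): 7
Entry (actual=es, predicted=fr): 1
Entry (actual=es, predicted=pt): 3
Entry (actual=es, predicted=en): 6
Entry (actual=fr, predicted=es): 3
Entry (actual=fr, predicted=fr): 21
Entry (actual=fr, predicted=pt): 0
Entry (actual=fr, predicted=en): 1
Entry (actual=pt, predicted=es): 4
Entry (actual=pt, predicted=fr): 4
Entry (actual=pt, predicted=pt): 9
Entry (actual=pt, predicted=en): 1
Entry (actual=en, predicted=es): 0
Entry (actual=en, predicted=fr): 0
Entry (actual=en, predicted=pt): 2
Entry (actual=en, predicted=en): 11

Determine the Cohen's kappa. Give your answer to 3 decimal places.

Observed agreement pₒ = trace/N = 48/73 = 0.6575
Expected agreement pₑ = Σ (rowᵢ·colᵢ)/N² = (17·14 + 25·26 + 18·14 + 13·19)/73² = 0.2603
κ = (pₒ − pₑ)/(1 − pₑ) = (0.6575 − 0.2603)/(1 − 0.2603) = 0.537

0.537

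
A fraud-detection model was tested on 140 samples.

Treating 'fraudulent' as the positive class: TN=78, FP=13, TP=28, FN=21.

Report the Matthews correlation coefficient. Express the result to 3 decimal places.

0.449

MCC = (TP·TN − FP·FN) / √((TP+FP)(TP+FN)(TN+FP)(TN+FN))
Numerator = 28·78 − 13·21 = 1911
Denominator = √(41·49·91·99) = √18099081 = 4254.3015
MCC = 1911 / 4254.3015 = 0.449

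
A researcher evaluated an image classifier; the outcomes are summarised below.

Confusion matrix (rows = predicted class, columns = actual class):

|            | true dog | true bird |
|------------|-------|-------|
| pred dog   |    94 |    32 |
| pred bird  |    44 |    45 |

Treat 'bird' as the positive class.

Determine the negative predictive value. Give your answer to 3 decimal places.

0.746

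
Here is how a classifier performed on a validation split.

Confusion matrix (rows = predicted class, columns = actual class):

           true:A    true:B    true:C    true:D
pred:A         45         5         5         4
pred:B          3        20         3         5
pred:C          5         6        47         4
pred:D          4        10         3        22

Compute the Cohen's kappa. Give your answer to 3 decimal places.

0.595

Observed agreement pₒ = trace/N = 134/191 = 0.7016
Expected agreement pₑ = Σ (rowᵢ·colᵢ)/N² = (57·59 + 41·31 + 58·62 + 35·39)/191² = 0.2630
κ = (pₒ − pₑ)/(1 − pₑ) = (0.7016 − 0.2630)/(1 − 0.2630) = 0.595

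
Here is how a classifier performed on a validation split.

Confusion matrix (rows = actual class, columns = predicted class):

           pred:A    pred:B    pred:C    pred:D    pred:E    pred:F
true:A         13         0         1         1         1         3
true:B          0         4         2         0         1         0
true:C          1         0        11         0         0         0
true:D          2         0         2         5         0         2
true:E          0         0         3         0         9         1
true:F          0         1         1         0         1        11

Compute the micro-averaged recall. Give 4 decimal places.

Micro-averaging pools counts across classes: ΣTP=53, ΣFP=23, ΣFN=23.
Micro-recall = TP/(TP+FN) on pooled counts = 0.6974 (equals overall accuracy in single-label multiclass).

0.6974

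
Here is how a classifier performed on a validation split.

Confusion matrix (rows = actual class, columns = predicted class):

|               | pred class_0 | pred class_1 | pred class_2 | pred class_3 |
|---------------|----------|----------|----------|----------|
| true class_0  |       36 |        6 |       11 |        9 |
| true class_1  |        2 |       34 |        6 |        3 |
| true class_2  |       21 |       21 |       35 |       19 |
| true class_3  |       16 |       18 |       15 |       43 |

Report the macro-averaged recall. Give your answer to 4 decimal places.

0.5420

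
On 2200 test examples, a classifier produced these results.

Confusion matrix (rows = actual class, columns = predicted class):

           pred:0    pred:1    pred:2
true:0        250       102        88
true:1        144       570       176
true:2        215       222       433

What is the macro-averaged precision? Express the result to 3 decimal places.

0.556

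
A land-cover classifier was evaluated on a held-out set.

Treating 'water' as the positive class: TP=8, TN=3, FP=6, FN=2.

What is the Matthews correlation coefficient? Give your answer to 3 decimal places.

0.151

MCC = (TP·TN − FP·FN) / √((TP+FP)(TP+FN)(TN+FP)(TN+FN))
Numerator = 8·3 − 6·2 = 12
Denominator = √(14·10·9·5) = √6300 = 79.3725
MCC = 12 / 79.3725 = 0.151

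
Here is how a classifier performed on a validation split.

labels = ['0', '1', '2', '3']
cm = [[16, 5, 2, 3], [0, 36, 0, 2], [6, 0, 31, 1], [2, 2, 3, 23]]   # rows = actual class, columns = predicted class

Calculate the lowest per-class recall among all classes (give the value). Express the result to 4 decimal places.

Per-class recall (TP/(TP+FN)):
  0: TP=16, FN=5+2+3=10 → 16/26 = 0.61538
  1: TP=36, FN=0+0+2=2 → 36/38 = 0.94737
  2: TP=31, FN=6+0+1=7 → 31/38 = 0.81579
  3: TP=23, FN=2+2+3=7 → 23/30 = 0.76667
Lowest is class '0' with recall = 0.6154.

0.6154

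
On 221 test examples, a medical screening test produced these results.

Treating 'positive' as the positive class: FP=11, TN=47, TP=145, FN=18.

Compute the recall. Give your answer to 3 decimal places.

Recall = TP/(TP+FN) = 145/(145+18) = 145/163 = 0.890

0.890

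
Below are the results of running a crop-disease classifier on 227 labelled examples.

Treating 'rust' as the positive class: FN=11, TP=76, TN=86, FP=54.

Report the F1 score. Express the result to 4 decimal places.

Precision = TP/(TP+FP) = 76/130 = 0.5846
Recall = TP/(TP+FN) = 76/87 = 0.8736
F1 = 2·TP/(2·TP+FP+FN) = 152/217 = 0.7005

0.7005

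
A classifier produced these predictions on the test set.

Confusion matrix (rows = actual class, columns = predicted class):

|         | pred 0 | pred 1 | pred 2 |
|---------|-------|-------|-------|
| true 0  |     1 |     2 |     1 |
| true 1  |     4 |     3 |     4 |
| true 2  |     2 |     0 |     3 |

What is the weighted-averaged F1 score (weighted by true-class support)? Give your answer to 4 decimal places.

Per-class F1 score (2·TP/(2·TP+FP+FN)):
  0: TP=1, FP=4+2=6, FN=2+1=3 → 2/11 = 0.18182
  1: TP=3, FP=2+0=2, FN=4+4=8 → 6/16 = 0.37500
  2: TP=3, FP=1+4=5, FN=2+0=2 → 6/13 = 0.46154
Weighted-F1 score = Σ (supportᵢ/N)·F1 scoreᵢ with N=20: (4/20)·0.18182 + (11/20)·0.37500 + (5/20)·0.46154 = 0.3580

0.3580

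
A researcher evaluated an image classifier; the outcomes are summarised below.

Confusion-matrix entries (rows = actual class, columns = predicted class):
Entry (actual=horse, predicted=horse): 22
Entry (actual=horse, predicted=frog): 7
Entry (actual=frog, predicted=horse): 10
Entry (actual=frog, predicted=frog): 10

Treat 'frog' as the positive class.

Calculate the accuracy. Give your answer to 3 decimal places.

Accuracy = (TP+TN)/N = (10+22)/49 = 0.653

0.653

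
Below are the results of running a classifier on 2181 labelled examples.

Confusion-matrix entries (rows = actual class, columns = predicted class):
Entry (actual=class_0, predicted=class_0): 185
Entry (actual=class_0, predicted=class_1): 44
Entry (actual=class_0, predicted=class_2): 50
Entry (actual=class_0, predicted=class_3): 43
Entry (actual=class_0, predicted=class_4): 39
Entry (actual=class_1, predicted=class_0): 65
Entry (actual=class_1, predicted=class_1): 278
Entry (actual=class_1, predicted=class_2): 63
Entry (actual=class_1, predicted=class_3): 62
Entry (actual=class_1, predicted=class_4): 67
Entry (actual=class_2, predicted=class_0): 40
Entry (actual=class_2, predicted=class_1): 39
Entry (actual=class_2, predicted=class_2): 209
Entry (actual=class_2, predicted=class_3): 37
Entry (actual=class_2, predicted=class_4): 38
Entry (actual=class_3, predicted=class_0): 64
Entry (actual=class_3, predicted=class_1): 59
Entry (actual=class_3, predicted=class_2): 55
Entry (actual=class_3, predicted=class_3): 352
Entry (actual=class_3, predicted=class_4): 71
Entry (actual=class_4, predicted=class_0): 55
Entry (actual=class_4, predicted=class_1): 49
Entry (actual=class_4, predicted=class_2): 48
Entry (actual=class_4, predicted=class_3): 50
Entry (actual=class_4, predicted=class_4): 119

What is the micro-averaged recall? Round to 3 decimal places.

0.524

Micro-averaging pools counts across classes: ΣTP=1143, ΣFP=1038, ΣFN=1038.
Micro-recall = TP/(TP+FN) on pooled counts = 0.524 (equals overall accuracy in single-label multiclass).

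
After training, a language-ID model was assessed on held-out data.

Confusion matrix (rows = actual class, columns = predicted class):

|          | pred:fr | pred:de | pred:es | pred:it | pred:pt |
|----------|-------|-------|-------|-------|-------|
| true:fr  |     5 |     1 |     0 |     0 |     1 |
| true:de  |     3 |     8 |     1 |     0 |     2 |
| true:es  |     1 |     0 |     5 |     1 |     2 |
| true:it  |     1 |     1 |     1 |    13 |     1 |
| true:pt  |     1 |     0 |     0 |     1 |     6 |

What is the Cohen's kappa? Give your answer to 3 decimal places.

Observed agreement pₒ = trace/N = 37/55 = 0.6727
Expected agreement pₑ = Σ (rowᵢ·colᵢ)/N² = (7·11 + 14·10 + 9·7 + 17·15 + 8·12)/55² = 0.2086
κ = (pₒ − pₑ)/(1 − pₑ) = (0.6727 − 0.2086)/(1 − 0.2086) = 0.586

0.586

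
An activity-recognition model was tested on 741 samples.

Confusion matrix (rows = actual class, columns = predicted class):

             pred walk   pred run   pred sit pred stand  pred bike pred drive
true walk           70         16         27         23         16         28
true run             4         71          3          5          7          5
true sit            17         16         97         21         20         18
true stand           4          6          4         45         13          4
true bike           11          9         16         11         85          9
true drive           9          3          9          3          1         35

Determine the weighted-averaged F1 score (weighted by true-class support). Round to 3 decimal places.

Per-class F1 score (2·TP/(2·TP+FP+FN)):
  walk: TP=70, FP=4+17+4+11+9=45, FN=16+27+23+16+28=110 → 140/295 = 0.4746
  run: TP=71, FP=16+16+6+9+3=50, FN=4+3+5+7+5=24 → 142/216 = 0.6574
  sit: TP=97, FP=27+3+4+16+9=59, FN=17+16+21+20+18=92 → 194/345 = 0.5623
  stand: TP=45, FP=23+5+21+11+3=63, FN=4+6+4+13+4=31 → 90/184 = 0.4891
  bike: TP=85, FP=16+7+20+13+1=57, FN=11+9+16+11+9=56 → 170/283 = 0.6007
  drive: TP=35, FP=28+5+18+4+9=64, FN=9+3+9+3+1=25 → 70/159 = 0.4403
Weighted-F1 score = Σ (supportᵢ/N)·F1 scoreᵢ with N=741: (180/741)·0.4746 + (95/741)·0.6574 + (189/741)·0.5623 + (76/741)·0.4891 + (141/741)·0.6007 + (60/741)·0.4403 = 0.543

0.543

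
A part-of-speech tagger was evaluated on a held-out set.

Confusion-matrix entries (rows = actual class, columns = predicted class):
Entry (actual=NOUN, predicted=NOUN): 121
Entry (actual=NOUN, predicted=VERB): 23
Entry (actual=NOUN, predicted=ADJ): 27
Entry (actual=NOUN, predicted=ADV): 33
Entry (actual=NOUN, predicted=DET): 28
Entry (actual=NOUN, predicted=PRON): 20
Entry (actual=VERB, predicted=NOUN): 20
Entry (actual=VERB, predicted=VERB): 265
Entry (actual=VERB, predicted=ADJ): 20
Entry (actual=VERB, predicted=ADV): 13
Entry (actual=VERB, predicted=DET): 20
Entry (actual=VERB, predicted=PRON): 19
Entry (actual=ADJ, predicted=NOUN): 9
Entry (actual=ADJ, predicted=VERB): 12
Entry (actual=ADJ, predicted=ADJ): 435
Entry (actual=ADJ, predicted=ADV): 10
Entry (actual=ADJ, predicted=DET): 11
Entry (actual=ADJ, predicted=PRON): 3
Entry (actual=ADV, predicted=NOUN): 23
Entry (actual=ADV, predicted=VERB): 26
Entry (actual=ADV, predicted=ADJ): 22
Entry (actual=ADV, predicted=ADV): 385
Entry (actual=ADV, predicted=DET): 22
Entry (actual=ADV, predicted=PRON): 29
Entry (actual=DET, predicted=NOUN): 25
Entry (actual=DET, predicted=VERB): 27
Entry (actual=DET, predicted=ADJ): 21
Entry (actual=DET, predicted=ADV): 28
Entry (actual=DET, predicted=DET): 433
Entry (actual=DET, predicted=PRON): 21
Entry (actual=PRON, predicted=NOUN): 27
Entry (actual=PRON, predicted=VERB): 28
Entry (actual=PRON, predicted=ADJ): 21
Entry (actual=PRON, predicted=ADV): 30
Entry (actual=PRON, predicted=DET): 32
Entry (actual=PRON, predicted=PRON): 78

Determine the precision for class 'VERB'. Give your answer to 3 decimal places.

precision = TP/(TP+FP).
VERB: TP=265, FP=23+12+26+27+28=116 → 265/381 = 0.6955

0.696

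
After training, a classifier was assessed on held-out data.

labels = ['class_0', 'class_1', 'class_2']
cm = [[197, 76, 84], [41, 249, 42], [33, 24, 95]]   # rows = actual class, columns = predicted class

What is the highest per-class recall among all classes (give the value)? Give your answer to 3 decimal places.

Per-class recall (TP/(TP+FN)):
  class_0: TP=197, FN=76+84=160 → 197/357 = 0.5518
  class_1: TP=249, FN=41+42=83 → 249/332 = 0.7500
  class_2: TP=95, FN=33+24=57 → 95/152 = 0.6250
Highest is class 'class_1' with recall = 0.750.

0.750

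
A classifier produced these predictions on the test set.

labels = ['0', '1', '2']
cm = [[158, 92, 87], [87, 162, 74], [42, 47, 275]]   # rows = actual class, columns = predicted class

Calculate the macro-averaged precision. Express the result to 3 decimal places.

0.573

Per-class precision (TP/(TP+FP)):
  0: TP=158, FP=87+42=129 → 158/287 = 0.5505
  1: TP=162, FP=92+47=139 → 162/301 = 0.5382
  2: TP=275, FP=87+74=161 → 275/436 = 0.6307
Macro-precision = mean = (0.5505 + 0.5382 + 0.6307) / 3 = 0.573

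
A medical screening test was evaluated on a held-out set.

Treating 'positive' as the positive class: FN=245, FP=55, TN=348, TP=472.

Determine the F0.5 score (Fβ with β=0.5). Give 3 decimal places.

0.835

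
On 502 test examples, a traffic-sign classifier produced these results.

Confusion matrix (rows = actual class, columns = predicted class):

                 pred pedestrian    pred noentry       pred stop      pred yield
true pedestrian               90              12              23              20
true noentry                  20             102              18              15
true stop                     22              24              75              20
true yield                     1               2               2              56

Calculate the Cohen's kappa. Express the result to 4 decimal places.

0.5210

Observed agreement pₒ = trace/N = 323/502 = 0.64343
Expected agreement pₑ = Σ (rowᵢ·colᵢ)/N² = (145·133 + 155·140 + 141·118 + 61·111)/502² = 0.25553
κ = (pₒ − pₑ)/(1 − pₑ) = (0.64343 − 0.25553)/(1 − 0.25553) = 0.5210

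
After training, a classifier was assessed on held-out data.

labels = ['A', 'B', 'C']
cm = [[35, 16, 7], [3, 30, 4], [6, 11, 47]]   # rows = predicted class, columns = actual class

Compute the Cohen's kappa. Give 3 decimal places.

Observed agreement pₒ = trace/N = 112/159 = 0.7044
Expected agreement pₑ = Σ (rowᵢ·colᵢ)/N² = (44·58 + 57·37 + 58·64)/159² = 0.3312
κ = (pₒ − pₑ)/(1 − pₑ) = (0.7044 − 0.3312)/(1 − 0.3312) = 0.558

0.558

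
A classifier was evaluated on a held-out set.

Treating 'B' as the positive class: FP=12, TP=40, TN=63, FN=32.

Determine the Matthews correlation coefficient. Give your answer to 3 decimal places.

MCC = (TP·TN − FP·FN) / √((TP+FP)(TP+FN)(TN+FP)(TN+FN))
Numerator = 40·63 − 12·32 = 2136
Denominator = √(52·72·75·95) = √26676000 = 5164.8814
MCC = 2136 / 5164.8814 = 0.414

0.414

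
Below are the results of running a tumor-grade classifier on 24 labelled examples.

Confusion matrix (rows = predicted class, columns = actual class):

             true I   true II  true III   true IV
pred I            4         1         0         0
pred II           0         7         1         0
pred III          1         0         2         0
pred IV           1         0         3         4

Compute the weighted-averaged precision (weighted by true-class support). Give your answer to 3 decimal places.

0.742

Per-class precision (TP/(TP+FP)):
  I: TP=4, FP=1+0+0=1 → 4/5 = 0.8000
  II: TP=7, FP=0+1+0=1 → 7/8 = 0.8750
  III: TP=2, FP=1+0+0=1 → 2/3 = 0.6667
  IV: TP=4, FP=1+0+3=4 → 4/8 = 0.5000
Weighted-precision = Σ (supportᵢ/N)·precisionᵢ with N=24: (6/24)·0.8000 + (8/24)·0.8750 + (6/24)·0.6667 + (4/24)·0.5000 = 0.742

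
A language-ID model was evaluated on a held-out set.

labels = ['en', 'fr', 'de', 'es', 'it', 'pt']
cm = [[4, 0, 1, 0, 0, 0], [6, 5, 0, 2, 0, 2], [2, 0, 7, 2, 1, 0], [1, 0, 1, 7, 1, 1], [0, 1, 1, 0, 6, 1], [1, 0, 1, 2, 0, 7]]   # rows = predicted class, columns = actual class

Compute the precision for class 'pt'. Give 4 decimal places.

0.6364

precision = TP/(TP+FP).
pt: TP=7, FP=1+0+1+2+0=4 → 7/11 = 0.63636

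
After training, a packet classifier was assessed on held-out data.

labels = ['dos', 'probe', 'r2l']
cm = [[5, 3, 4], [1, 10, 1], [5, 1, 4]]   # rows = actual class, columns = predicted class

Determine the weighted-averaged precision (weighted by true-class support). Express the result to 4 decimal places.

Per-class precision (TP/(TP+FP)):
  dos: TP=5, FP=1+5=6 → 5/11 = 0.45455
  probe: TP=10, FP=3+1=4 → 10/14 = 0.71429
  r2l: TP=4, FP=4+1=5 → 4/9 = 0.44444
Weighted-precision = Σ (supportᵢ/N)·precisionᵢ with N=34: (12/34)·0.45455 + (12/34)·0.71429 + (10/34)·0.44444 = 0.5432

0.5432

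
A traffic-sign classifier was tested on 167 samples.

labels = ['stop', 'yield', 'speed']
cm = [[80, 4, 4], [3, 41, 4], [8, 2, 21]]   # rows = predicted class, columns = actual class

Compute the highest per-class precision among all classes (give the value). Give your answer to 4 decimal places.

0.9091

Per-class precision (TP/(TP+FP)):
  stop: TP=80, FP=4+4=8 → 80/88 = 0.90909
  yield: TP=41, FP=3+4=7 → 41/48 = 0.85417
  speed: TP=21, FP=8+2=10 → 21/31 = 0.67742
Highest is class 'stop' with precision = 0.9091.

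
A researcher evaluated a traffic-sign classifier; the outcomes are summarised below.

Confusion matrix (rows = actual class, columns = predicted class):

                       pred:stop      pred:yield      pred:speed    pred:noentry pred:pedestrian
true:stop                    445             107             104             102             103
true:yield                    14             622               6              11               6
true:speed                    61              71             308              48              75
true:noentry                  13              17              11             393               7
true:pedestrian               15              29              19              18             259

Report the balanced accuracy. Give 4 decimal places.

0.7321

Balanced accuracy = mean of per-class recall.
  stop: recall = 445/861 = 0.51684
  yield: recall = 622/659 = 0.94385
  speed: recall = 308/563 = 0.54707
  noentry: recall = 393/441 = 0.89116
  pedestrian: recall = 259/340 = 0.76176
Mean = (0.51684 + 0.94385 + 0.54707 + 0.89116 + 0.76176) / 5 = 0.7321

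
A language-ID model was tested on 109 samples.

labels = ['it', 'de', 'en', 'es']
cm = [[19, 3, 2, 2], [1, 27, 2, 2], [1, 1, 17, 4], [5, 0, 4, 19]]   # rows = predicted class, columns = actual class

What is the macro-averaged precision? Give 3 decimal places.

0.748

Per-class precision (TP/(TP+FP)):
  it: TP=19, FP=3+2+2=7 → 19/26 = 0.7308
  de: TP=27, FP=1+2+2=5 → 27/32 = 0.8438
  en: TP=17, FP=1+1+4=6 → 17/23 = 0.7391
  es: TP=19, FP=5+0+4=9 → 19/28 = 0.6786
Macro-precision = mean = (0.7308 + 0.8438 + 0.7391 + 0.6786) / 4 = 0.748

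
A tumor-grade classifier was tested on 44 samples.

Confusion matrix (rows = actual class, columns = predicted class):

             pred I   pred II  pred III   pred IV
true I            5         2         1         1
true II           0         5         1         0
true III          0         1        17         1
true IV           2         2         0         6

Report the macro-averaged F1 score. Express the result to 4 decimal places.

0.7029

Per-class F1 score (2·TP/(2·TP+FP+FN)):
  I: TP=5, FP=0+0+2=2, FN=2+1+1=4 → 10/16 = 0.62500
  II: TP=5, FP=2+1+2=5, FN=0+1+0=1 → 10/16 = 0.62500
  III: TP=17, FP=1+1+0=2, FN=0+1+1=2 → 34/38 = 0.89474
  IV: TP=6, FP=1+0+1=2, FN=2+2+0=4 → 12/18 = 0.66667
Macro-F1 score = mean = (0.62500 + 0.62500 + 0.89474 + 0.66667) / 4 = 0.7029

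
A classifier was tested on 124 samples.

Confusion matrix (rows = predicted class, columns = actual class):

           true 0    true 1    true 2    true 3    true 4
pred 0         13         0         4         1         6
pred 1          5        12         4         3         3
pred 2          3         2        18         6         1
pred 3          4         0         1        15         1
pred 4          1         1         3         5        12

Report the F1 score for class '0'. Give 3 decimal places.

Treat '0' as positive and all other classes as negative.
F1 score = 2·TP/(2·TP+FP+FN).
0: TP=13, FP=0+4+1+6=11, FN=5+3+4+1=13 → 26/50 = 0.5200

0.520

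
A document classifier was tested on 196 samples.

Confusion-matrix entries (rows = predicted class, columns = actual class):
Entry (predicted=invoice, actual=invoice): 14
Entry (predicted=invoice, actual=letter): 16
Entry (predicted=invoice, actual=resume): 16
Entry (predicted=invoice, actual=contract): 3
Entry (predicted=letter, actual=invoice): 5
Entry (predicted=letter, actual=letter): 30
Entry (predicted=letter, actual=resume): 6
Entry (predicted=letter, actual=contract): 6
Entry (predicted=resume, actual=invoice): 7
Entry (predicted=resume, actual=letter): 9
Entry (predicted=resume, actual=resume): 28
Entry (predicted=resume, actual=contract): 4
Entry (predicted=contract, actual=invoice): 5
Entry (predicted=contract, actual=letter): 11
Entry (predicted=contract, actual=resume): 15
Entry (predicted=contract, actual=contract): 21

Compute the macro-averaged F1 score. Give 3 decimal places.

0.466

Per-class F1 score (2·TP/(2·TP+FP+FN)):
  invoice: TP=14, FP=16+16+3=35, FN=5+7+5=17 → 28/80 = 0.3500
  letter: TP=30, FP=5+6+6=17, FN=16+9+11=36 → 60/113 = 0.5310
  resume: TP=28, FP=7+9+4=20, FN=16+6+15=37 → 56/113 = 0.4956
  contract: TP=21, FP=5+11+15=31, FN=3+6+4=13 → 42/86 = 0.4884
Macro-F1 score = mean = (0.3500 + 0.5310 + 0.4956 + 0.4884) / 4 = 0.466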